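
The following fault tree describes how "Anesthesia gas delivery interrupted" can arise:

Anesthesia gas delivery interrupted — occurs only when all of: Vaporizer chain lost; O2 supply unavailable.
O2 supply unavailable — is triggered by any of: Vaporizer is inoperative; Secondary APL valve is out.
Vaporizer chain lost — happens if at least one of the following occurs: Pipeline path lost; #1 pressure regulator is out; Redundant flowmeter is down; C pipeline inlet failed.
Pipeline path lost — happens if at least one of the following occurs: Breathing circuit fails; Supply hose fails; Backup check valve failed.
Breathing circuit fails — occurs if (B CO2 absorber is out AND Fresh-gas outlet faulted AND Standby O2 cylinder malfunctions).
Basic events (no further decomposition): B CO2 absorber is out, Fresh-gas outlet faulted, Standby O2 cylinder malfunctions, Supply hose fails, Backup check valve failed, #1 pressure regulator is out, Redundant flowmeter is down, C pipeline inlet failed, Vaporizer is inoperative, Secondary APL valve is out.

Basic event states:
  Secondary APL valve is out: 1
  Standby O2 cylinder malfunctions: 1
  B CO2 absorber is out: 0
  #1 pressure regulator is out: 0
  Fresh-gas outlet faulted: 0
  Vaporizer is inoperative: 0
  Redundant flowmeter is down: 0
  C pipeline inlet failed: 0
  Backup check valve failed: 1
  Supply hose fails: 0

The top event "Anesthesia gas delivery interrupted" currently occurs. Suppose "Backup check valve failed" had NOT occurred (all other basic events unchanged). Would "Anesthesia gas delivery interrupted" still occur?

No

Counterfactual: set "Backup check valve failed" to not occurred.
Breathing circuit fails [AND]: B CO2 absorber is out=not, Fresh-gas outlet faulted=not, Standby O2 cylinder malfunctions=occurs → not all inputs occur → does not occur.
Pipeline path lost [OR]: Breathing circuit fails=not, Supply hose fails=not, Backup check valve failed=not → no input occurs → does not occur.
Vaporizer chain lost [OR]: Pipeline path lost=not, #1 pressure regulator is out=not, Redundant flowmeter is down=not, C pipeline inlet failed=not → no input occurs → does not occur.
O2 supply unavailable [OR]: Vaporizer is inoperative=not, Secondary APL valve is out=occurs → at least one input occurs → occurs.
Anesthesia gas delivery interrupted [AND]: Vaporizer chain lost=not, O2 supply unavailable=occurs → not all inputs occur → does not occur.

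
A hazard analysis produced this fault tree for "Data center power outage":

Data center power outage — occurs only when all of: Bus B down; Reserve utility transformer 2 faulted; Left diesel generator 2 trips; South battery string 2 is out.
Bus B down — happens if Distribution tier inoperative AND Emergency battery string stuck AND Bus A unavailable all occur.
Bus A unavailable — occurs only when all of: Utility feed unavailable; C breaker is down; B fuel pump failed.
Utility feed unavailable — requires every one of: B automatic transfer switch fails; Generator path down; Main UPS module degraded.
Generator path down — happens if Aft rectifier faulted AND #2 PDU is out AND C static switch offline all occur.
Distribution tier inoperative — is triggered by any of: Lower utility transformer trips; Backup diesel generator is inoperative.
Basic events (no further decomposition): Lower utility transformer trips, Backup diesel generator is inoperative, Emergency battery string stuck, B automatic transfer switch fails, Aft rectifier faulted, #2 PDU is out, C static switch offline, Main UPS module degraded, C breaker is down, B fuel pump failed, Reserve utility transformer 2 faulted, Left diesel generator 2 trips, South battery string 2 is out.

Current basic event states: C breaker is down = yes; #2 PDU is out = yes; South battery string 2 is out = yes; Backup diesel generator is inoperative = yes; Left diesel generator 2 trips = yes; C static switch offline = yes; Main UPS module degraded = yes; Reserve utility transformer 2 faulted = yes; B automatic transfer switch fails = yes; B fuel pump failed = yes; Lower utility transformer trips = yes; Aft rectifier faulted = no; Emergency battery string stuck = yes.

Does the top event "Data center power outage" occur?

No

Distribution tier inoperative [OR]: Lower utility transformer trips=occurs, Backup diesel generator is inoperative=occurs → at least one input occurs → occurs.
Generator path down [AND]: Aft rectifier faulted=not, #2 PDU is out=occurs, C static switch offline=occurs → not all inputs occur → does not occur.
Utility feed unavailable [AND]: B automatic transfer switch fails=occurs, Generator path down=not, Main UPS module degraded=occurs → not all inputs occur → does not occur.
Bus A unavailable [AND]: Utility feed unavailable=not, C breaker is down=occurs, B fuel pump failed=occurs → not all inputs occur → does not occur.
Bus B down [AND]: Distribution tier inoperative=occurs, Emergency battery string stuck=occurs, Bus A unavailable=not → not all inputs occur → does not occur.
Data center power outage [AND]: Bus B down=not, Reserve utility transformer 2 faulted=occurs, Left diesel generator 2 trips=occurs, South battery string 2 is out=occurs → not all inputs occur → does not occur.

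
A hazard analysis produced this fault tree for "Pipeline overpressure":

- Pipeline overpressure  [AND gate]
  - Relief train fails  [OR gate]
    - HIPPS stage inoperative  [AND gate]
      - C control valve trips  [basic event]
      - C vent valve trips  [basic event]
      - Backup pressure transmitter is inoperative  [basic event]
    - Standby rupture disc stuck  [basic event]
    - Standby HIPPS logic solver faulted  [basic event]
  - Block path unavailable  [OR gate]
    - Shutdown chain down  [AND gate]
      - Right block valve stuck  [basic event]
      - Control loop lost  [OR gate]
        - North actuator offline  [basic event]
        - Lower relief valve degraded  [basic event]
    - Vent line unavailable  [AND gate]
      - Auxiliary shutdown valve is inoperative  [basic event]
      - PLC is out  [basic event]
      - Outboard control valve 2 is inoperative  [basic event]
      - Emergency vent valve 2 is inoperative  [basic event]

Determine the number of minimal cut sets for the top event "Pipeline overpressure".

HIPPS stage inoperative [AND]: one cut set from each child combined → 1 × 1 × 1 = 1 cut set(s).
Relief train fails [OR]: union of children's cut sets → 3 cut set(s).
Control loop lost [OR]: union of children's cut sets → 2 cut set(s).
Shutdown chain down [AND]: one cut set from each child combined → 1 × 2 = 2 cut set(s).
Vent line unavailable [AND]: one cut set from each child combined → 1 × 1 × 1 × 1 = 1 cut set(s).
Block path unavailable [OR]: union of children's cut sets → 3 cut set(s).
Pipeline overpressure [AND]: one cut set from each child combined → 3 × 3 = 9 cut set(s).
Minimal cut sets: {Backup pressure transmitter is inoperative, C control valve trips, C vent valve trips, North actuator offline, Right block valve stuck}; {Backup pressure transmitter is inoperative, C control valve trips, C vent valve trips, Lower relief valve degraded, Right block valve stuck}; {Auxiliary shutdown valve is inoperative, Backup pressure transmitter is inoperative, C control valve trips, C vent valve trips, Emergency vent valve 2 is inoperative, Outboard control valve 2 is inoperative, PLC is out}; {North actuator offline, Right block valve stuck, Standby rupture disc stuck}; {Lower relief valve degraded, Right block valve stuck, Standby rupture disc stuck}; {Auxiliary shutdown valve is inoperative, Emergency vent valve 2 is inoperative, Outboard control valve 2 is inoperative, PLC is out, Standby rupture disc stuck}; {North actuator offline, Right block valve stuck, Standby HIPPS logic solver faulted}; {Lower relief valve degraded, Right block valve stuck, Standby HIPPS logic solver faulted}; {Auxiliary shutdown valve is inoperative, Emergency vent valve 2 is inoperative, Outboard control valve 2 is inoperative, PLC is out, Standby HIPPS logic solver faulted}.

9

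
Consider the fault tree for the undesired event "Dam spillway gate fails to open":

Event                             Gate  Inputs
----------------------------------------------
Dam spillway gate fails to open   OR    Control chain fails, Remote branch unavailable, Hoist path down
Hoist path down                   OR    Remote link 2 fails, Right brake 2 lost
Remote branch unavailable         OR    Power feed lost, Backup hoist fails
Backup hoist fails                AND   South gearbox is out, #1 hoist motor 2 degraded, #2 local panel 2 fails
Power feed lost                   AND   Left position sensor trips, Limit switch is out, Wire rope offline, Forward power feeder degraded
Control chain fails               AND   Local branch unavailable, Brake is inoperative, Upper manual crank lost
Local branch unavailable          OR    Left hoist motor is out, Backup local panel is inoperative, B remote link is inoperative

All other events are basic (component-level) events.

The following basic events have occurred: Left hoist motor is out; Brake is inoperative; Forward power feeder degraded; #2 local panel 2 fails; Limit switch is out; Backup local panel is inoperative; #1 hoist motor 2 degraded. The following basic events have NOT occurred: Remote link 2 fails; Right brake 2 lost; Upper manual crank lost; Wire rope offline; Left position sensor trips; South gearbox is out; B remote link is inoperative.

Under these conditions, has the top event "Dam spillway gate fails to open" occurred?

No

Local branch unavailable [OR]: Left hoist motor is out=occurs, Backup local panel is inoperative=occurs, B remote link is inoperative=not → at least one input occurs → occurs.
Control chain fails [AND]: Local branch unavailable=occurs, Brake is inoperative=occurs, Upper manual crank lost=not → not all inputs occur → does not occur.
Power feed lost [AND]: Left position sensor trips=not, Limit switch is out=occurs, Wire rope offline=not, Forward power feeder degraded=occurs → not all inputs occur → does not occur.
Backup hoist fails [AND]: South gearbox is out=not, #1 hoist motor 2 degraded=occurs, #2 local panel 2 fails=occurs → not all inputs occur → does not occur.
Remote branch unavailable [OR]: Power feed lost=not, Backup hoist fails=not → no input occurs → does not occur.
Hoist path down [OR]: Remote link 2 fails=not, Right brake 2 lost=not → no input occurs → does not occur.
Dam spillway gate fails to open [OR]: Control chain fails=not, Remote branch unavailable=not, Hoist path down=not → no input occurs → does not occur.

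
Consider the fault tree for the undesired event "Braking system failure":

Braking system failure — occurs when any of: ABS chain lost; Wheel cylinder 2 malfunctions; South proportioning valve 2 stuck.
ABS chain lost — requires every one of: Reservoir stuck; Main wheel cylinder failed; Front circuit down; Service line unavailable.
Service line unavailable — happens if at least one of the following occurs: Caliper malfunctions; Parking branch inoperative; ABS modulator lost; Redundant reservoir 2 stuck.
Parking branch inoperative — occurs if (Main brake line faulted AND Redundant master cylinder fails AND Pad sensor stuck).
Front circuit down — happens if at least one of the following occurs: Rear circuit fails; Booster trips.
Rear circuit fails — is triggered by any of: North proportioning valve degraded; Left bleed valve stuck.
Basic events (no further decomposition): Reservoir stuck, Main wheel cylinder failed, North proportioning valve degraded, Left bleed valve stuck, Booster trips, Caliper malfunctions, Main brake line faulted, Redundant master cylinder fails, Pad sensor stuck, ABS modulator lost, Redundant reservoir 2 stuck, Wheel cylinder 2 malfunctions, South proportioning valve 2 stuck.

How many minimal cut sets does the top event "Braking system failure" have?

14

Rear circuit fails [OR]: union of children's cut sets → 2 cut set(s).
Front circuit down [OR]: union of children's cut sets → 3 cut set(s).
Parking branch inoperative [AND]: one cut set from each child combined → 1 × 1 × 1 = 1 cut set(s).
Service line unavailable [OR]: union of children's cut sets → 4 cut set(s).
ABS chain lost [AND]: one cut set from each child combined → 1 × 1 × 3 × 4 = 12 cut set(s).
Braking system failure [OR]: union of children's cut sets → 14 cut set(s).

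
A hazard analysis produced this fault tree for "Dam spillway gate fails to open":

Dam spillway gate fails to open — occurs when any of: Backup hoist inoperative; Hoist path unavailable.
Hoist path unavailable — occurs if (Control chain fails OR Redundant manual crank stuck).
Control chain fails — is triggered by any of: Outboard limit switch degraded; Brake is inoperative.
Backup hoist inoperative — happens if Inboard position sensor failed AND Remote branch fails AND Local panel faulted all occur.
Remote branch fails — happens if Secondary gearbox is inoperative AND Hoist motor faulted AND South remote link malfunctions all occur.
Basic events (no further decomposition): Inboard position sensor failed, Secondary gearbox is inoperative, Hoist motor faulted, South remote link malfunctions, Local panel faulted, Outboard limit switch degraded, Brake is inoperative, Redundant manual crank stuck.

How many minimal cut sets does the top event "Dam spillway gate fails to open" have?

4

Remote branch fails [AND]: one cut set from each child combined → 1 × 1 × 1 = 1 cut set(s).
Backup hoist inoperative [AND]: one cut set from each child combined → 1 × 1 × 1 = 1 cut set(s).
Control chain fails [OR]: union of children's cut sets → 2 cut set(s).
Hoist path unavailable [OR]: union of children's cut sets → 3 cut set(s).
Dam spillway gate fails to open [OR]: union of children's cut sets → 4 cut set(s).
Minimal cut sets: {Hoist motor faulted, Inboard position sensor failed, Local panel faulted, Secondary gearbox is inoperative, South remote link malfunctions}; {Outboard limit switch degraded}; {Brake is inoperative}; {Redundant manual crank stuck}.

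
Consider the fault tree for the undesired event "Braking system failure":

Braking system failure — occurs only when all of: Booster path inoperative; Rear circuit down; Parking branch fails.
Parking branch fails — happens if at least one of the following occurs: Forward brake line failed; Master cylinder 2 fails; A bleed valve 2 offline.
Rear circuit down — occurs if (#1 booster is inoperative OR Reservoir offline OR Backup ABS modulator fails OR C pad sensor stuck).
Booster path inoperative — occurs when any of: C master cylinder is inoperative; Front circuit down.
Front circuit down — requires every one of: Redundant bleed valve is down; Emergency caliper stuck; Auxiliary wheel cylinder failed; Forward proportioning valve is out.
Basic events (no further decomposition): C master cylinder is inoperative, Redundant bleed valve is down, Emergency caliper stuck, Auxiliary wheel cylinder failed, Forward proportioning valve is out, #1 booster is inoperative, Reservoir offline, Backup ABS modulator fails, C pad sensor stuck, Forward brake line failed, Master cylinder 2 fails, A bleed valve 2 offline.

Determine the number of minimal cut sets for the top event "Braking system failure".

Front circuit down [AND]: one cut set from each child combined → 1 × 1 × 1 × 1 = 1 cut set(s).
Booster path inoperative [OR]: union of children's cut sets → 2 cut set(s).
Rear circuit down [OR]: union of children's cut sets → 4 cut set(s).
Parking branch fails [OR]: union of children's cut sets → 3 cut set(s).
Braking system failure [AND]: one cut set from each child combined → 2 × 4 × 3 = 24 cut set(s).

24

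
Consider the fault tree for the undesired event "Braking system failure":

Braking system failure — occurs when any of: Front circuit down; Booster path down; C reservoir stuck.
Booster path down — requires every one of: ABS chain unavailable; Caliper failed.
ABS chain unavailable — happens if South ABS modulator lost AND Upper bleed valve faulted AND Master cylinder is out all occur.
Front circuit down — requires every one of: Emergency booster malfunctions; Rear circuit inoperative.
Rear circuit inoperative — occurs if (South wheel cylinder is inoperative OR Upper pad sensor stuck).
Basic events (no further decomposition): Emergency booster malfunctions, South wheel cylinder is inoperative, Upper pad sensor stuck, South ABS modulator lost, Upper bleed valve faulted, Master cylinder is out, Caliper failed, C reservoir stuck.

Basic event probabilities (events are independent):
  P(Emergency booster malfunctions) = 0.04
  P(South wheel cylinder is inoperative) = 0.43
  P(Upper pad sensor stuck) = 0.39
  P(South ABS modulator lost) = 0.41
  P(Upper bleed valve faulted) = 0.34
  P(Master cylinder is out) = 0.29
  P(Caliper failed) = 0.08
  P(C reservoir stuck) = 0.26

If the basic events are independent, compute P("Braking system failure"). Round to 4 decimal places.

0.2816

P(Rear circuit inoperative) [OR] = 1 − (1−0.43) × (1−0.39) = 0.652300
P(Front circuit down) [AND] = 0.04 × 0.652300 = 0.026092
P(ABS chain unavailable) [AND] = 0.41 × 0.34 × 0.29 = 0.040426
P(Booster path down) [AND] = 0.040426 × 0.08 = 0.003234
P(Braking system failure) [OR] = 1 − (1−0.026092) × (1−0.003234) × (1−0.26) = 0.281639
Rounded to 4 decimal places: P(Braking system failure) ≈ 0.2816.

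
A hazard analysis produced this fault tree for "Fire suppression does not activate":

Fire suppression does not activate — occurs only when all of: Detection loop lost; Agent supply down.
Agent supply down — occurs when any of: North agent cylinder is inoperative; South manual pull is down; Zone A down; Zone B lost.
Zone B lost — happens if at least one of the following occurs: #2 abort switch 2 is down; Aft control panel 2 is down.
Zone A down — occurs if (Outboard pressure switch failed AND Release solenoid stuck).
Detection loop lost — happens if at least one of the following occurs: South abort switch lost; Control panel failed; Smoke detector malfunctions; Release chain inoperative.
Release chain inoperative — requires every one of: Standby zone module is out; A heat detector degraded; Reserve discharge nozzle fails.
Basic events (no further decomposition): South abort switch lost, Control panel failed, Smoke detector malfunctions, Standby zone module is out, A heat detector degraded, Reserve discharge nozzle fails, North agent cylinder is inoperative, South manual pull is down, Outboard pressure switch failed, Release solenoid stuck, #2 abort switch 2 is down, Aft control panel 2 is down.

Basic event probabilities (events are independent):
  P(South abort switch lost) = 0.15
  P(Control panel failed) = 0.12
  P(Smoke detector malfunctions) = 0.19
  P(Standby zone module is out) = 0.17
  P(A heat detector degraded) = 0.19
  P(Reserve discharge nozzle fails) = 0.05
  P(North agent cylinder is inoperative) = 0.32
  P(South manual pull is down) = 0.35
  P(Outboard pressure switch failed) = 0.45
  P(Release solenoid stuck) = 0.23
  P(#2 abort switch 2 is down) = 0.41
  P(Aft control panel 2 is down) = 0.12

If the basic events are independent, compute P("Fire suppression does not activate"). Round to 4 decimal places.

0.3138

P(Release chain inoperative) [AND] = 0.17 × 0.19 × 0.05 = 0.001615
P(Detection loop lost) [OR] = 1 − (1−0.15) × (1−0.12) × (1−0.19) × (1−0.001615) = 0.395098
P(Zone A down) [AND] = 0.45 × 0.23 = 0.103500
P(Zone B lost) [OR] = 1 − (1−0.41) × (1−0.12) = 0.480800
P(Agent supply down) [OR] = 1 − (1−0.32) × (1−0.35) × (1−0.103500) × (1−0.480800) = 0.794265
P(Fire suppression does not activate) [AND] = 0.395098 × 0.794265 = 0.313813
Rounded to 4 decimal places: P(Fire suppression does not activate) ≈ 0.3138.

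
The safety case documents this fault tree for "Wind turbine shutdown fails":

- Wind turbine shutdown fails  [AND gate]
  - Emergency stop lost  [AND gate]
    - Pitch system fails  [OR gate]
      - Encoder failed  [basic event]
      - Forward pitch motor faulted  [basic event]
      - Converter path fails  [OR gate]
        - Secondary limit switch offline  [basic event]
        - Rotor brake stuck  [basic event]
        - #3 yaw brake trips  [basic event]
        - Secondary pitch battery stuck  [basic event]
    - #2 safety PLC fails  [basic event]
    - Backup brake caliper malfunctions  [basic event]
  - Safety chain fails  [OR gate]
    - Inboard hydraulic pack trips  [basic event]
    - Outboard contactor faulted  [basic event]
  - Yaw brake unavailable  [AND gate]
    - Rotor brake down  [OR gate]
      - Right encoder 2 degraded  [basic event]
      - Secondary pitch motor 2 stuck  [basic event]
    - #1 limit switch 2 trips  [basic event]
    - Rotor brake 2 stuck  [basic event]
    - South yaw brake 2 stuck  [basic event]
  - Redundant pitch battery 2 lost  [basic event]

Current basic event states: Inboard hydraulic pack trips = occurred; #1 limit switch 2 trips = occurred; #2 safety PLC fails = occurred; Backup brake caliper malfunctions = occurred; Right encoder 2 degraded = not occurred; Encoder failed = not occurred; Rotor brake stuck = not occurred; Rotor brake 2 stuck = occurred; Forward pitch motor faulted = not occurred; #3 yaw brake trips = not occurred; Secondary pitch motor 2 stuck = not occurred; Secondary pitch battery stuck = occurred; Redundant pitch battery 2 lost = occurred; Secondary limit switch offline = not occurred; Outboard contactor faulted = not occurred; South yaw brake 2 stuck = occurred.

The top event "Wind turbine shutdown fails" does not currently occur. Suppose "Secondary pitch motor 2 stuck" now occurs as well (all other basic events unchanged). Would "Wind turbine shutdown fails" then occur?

Yes

Counterfactual: set "Secondary pitch motor 2 stuck" to occurred.
Converter path fails [OR]: Secondary limit switch offline=not, Rotor brake stuck=not, #3 yaw brake trips=not, Secondary pitch battery stuck=occurs → at least one input occurs → occurs.
Pitch system fails [OR]: Encoder failed=not, Forward pitch motor faulted=not, Converter path fails=occurs → at least one input occurs → occurs.
Emergency stop lost [AND]: Pitch system fails=occurs, #2 safety PLC fails=occurs, Backup brake caliper malfunctions=occurs → all inputs occur → occurs.
Safety chain fails [OR]: Inboard hydraulic pack trips=occurs, Outboard contactor faulted=not → at least one input occurs → occurs.
Rotor brake down [OR]: Right encoder 2 degraded=not, Secondary pitch motor 2 stuck=occurs → at least one input occurs → occurs.
Yaw brake unavailable [AND]: Rotor brake down=occurs, #1 limit switch 2 trips=occurs, Rotor brake 2 stuck=occurs, South yaw brake 2 stuck=occurs → all inputs occur → occurs.
Wind turbine shutdown fails [AND]: Emergency stop lost=occurs, Safety chain fails=occurs, Yaw brake unavailable=occurs, Redundant pitch battery 2 lost=occurs → all inputs occur → occurs.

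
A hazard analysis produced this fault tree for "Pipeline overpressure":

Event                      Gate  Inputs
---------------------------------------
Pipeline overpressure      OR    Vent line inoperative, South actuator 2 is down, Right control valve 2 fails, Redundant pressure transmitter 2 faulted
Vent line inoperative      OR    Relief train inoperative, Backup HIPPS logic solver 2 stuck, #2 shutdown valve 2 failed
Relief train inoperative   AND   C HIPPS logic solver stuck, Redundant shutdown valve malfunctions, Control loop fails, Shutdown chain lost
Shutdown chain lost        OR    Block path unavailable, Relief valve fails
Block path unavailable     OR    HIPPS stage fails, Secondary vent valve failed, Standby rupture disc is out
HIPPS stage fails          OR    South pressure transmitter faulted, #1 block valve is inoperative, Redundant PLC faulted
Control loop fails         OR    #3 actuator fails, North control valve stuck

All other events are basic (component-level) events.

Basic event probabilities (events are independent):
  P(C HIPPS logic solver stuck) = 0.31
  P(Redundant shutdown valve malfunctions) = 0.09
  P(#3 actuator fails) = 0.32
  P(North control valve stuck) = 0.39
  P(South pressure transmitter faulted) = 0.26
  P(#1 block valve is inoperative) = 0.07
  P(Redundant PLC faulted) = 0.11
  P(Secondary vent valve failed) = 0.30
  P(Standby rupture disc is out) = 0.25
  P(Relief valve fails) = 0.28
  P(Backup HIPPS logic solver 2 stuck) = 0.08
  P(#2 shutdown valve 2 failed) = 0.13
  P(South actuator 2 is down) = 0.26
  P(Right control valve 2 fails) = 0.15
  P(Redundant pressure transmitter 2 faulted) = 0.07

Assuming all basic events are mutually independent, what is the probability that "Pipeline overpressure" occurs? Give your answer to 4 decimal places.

0.5377

P(Control loop fails) [OR] = 1 − (1−0.32) × (1−0.39) = 0.585200
P(HIPPS stage fails) [OR] = 1 − (1−0.26) × (1−0.07) × (1−0.11) = 0.387502
P(Block path unavailable) [OR] = 1 − (1−0.387502) × (1−0.30) × (1−0.25) = 0.678439
P(Shutdown chain lost) [OR] = 1 − (1−0.678439) × (1−0.28) = 0.768476
P(Relief train inoperative) [AND] = 0.31 × 0.09 × 0.585200 × 0.768476 = 0.012547
P(Vent line inoperative) [OR] = 1 − (1−0.012547) × (1−0.08) × (1−0.13) = 0.209643
P(Pipeline overpressure) [OR] = 1 − (1−0.209643) × (1−0.26) × (1−0.15) × (1−0.07) = 0.537665
Rounded to 4 decimal places: P(Pipeline overpressure) ≈ 0.5377.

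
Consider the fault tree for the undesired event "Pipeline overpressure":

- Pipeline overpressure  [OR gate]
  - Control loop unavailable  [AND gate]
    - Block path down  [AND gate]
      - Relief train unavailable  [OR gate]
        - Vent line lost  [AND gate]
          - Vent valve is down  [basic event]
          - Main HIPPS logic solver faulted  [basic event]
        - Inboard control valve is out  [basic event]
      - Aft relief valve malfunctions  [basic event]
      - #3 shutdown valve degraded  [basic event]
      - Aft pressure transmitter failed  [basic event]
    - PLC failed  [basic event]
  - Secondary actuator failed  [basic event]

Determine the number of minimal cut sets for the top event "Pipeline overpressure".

3

Vent line lost [AND]: one cut set from each child combined → 1 × 1 = 1 cut set(s).
Relief train unavailable [OR]: union of children's cut sets → 2 cut set(s).
Block path down [AND]: one cut set from each child combined → 2 × 1 × 1 × 1 = 2 cut set(s).
Control loop unavailable [AND]: one cut set from each child combined → 2 × 1 = 2 cut set(s).
Pipeline overpressure [OR]: union of children's cut sets → 3 cut set(s).
Minimal cut sets: {#3 shutdown valve degraded, Aft pressure transmitter failed, Aft relief valve malfunctions, Main HIPPS logic solver faulted, PLC failed, Vent valve is down}; {#3 shutdown valve degraded, Aft pressure transmitter failed, Aft relief valve malfunctions, Inboard control valve is out, PLC failed}; {Secondary actuator failed}.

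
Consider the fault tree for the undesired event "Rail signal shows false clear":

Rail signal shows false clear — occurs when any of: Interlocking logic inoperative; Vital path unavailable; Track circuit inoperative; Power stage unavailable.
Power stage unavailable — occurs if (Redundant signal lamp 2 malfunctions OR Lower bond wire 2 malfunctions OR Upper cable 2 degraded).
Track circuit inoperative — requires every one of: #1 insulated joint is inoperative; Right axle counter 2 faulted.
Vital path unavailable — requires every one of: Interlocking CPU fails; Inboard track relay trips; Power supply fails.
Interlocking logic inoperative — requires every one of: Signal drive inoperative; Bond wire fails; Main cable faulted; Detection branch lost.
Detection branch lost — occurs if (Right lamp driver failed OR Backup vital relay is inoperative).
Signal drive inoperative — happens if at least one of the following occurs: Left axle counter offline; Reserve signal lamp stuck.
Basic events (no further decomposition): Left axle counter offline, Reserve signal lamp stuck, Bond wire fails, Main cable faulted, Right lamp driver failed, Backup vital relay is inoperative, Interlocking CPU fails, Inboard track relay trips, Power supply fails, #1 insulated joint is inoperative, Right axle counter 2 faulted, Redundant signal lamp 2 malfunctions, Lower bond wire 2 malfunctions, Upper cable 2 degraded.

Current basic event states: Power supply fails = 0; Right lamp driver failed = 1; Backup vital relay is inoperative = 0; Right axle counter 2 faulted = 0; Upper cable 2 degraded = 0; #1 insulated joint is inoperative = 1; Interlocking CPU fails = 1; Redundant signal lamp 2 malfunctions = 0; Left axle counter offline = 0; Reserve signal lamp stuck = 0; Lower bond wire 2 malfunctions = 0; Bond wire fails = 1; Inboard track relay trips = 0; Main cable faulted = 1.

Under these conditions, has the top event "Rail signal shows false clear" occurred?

No

Signal drive inoperative [OR]: Left axle counter offline=not, Reserve signal lamp stuck=not → no input occurs → does not occur.
Detection branch lost [OR]: Right lamp driver failed=occurs, Backup vital relay is inoperative=not → at least one input occurs → occurs.
Interlocking logic inoperative [AND]: Signal drive inoperative=not, Bond wire fails=occurs, Main cable faulted=occurs, Detection branch lost=occurs → not all inputs occur → does not occur.
Vital path unavailable [AND]: Interlocking CPU fails=occurs, Inboard track relay trips=not, Power supply fails=not → not all inputs occur → does not occur.
Track circuit inoperative [AND]: #1 insulated joint is inoperative=occurs, Right axle counter 2 faulted=not → not all inputs occur → does not occur.
Power stage unavailable [OR]: Redundant signal lamp 2 malfunctions=not, Lower bond wire 2 malfunctions=not, Upper cable 2 degraded=not → no input occurs → does not occur.
Rail signal shows false clear [OR]: Interlocking logic inoperative=not, Vital path unavailable=not, Track circuit inoperative=not, Power stage unavailable=not → no input occurs → does not occur.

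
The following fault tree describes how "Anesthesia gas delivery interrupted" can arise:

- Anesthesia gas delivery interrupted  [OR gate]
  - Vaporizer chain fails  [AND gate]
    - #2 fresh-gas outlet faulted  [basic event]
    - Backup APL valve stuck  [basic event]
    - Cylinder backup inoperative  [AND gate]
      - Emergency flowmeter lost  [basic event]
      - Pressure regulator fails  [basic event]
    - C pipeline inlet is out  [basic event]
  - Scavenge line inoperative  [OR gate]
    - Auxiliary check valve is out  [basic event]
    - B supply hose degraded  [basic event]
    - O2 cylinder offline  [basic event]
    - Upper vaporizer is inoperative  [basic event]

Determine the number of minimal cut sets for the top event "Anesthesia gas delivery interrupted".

5

Cylinder backup inoperative [AND]: one cut set from each child combined → 1 × 1 = 1 cut set(s).
Vaporizer chain fails [AND]: one cut set from each child combined → 1 × 1 × 1 × 1 = 1 cut set(s).
Scavenge line inoperative [OR]: union of children's cut sets → 4 cut set(s).
Anesthesia gas delivery interrupted [OR]: union of children's cut sets → 5 cut set(s).
Minimal cut sets: {#2 fresh-gas outlet faulted, Backup APL valve stuck, C pipeline inlet is out, Emergency flowmeter lost, Pressure regulator fails}; {Auxiliary check valve is out}; {B supply hose degraded}; {O2 cylinder offline}; {Upper vaporizer is inoperative}.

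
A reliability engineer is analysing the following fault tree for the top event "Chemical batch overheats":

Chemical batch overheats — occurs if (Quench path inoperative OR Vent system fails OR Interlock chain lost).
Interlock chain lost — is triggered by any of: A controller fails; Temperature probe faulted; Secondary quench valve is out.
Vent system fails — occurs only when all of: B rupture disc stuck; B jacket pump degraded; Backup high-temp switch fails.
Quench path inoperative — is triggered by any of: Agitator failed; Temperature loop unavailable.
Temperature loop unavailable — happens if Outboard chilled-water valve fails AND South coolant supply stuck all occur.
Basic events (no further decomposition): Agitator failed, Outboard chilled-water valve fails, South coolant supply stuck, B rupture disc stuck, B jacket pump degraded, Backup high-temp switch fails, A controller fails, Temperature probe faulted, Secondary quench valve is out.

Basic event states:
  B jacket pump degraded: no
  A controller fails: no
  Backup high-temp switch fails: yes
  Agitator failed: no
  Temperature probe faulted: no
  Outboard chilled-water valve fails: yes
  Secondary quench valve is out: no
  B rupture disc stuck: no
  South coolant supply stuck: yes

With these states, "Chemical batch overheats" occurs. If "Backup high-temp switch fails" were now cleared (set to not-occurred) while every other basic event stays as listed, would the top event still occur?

Counterfactual: set "Backup high-temp switch fails" to not occurred.
Temperature loop unavailable [AND]: Outboard chilled-water valve fails=occurs, South coolant supply stuck=occurs → all inputs occur → occurs.
Quench path inoperative [OR]: Agitator failed=not, Temperature loop unavailable=occurs → at least one input occurs → occurs.
Vent system fails [AND]: B rupture disc stuck=not, B jacket pump degraded=not, Backup high-temp switch fails=not → not all inputs occur → does not occur.
Interlock chain lost [OR]: A controller fails=not, Temperature probe faulted=not, Secondary quench valve is out=not → no input occurs → does not occur.
Chemical batch overheats [OR]: Quench path inoperative=occurs, Vent system fails=not, Interlock chain lost=not → at least one input occurs → occurs.

Yes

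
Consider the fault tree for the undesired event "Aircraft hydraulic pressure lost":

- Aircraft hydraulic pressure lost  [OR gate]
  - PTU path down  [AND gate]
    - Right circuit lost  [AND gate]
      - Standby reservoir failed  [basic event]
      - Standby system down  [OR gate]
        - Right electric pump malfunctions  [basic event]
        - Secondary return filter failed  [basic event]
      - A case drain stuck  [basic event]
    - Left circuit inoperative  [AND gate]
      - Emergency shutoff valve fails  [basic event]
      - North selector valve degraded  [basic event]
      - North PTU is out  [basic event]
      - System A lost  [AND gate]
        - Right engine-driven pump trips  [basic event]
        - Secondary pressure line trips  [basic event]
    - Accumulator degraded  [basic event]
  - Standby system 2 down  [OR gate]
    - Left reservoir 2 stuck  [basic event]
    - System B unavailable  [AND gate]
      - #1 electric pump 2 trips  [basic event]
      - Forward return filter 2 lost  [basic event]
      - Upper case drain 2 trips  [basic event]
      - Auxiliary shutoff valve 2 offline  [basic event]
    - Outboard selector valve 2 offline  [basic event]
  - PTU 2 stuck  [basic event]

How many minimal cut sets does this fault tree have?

Standby system down [OR]: union of children's cut sets → 2 cut set(s).
Right circuit lost [AND]: one cut set from each child combined → 1 × 2 × 1 = 2 cut set(s).
System A lost [AND]: one cut set from each child combined → 1 × 1 = 1 cut set(s).
Left circuit inoperative [AND]: one cut set from each child combined → 1 × 1 × 1 × 1 = 1 cut set(s).
PTU path down [AND]: one cut set from each child combined → 2 × 1 × 1 = 2 cut set(s).
System B unavailable [AND]: one cut set from each child combined → 1 × 1 × 1 × 1 = 1 cut set(s).
Standby system 2 down [OR]: union of children's cut sets → 3 cut set(s).
Aircraft hydraulic pressure lost [OR]: union of children's cut sets → 6 cut set(s).
Minimal cut sets: {A case drain stuck, Accumulator degraded, Emergency shutoff valve fails, North PTU is out, North selector valve degraded, Right electric pump malfunctions, Right engine-driven pump trips, Secondary pressure line trips, Standby reservoir failed}; {A case drain stuck, Accumulator degraded, Emergency shutoff valve fails, North PTU is out, North selector valve degraded, Right engine-driven pump trips, Secondary pressure line trips, Secondary return filter failed, Standby reservoir failed}; {Left reservoir 2 stuck}; {#1 electric pump 2 trips, Auxiliary shutoff valve 2 offline, Forward return filter 2 lost, Upper case drain 2 trips}; {Outboard selector valve 2 offline}; {PTU 2 stuck}.

6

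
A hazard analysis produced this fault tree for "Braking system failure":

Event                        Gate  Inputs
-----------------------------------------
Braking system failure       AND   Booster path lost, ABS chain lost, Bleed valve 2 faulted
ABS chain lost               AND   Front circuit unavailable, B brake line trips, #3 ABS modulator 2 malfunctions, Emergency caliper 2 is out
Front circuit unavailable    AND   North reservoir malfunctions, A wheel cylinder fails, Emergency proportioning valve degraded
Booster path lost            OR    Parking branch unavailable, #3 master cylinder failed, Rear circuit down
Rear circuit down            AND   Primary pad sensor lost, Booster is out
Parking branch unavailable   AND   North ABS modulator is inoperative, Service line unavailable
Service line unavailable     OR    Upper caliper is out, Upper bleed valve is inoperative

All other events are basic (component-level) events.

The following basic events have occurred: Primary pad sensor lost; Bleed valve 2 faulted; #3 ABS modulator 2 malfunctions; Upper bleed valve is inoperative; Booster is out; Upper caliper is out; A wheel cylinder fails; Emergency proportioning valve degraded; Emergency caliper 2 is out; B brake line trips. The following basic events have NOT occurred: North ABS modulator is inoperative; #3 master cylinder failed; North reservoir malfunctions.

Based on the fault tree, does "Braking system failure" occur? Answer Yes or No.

Service line unavailable [OR]: Upper caliper is out=occurs, Upper bleed valve is inoperative=occurs → at least one input occurs → occurs.
Parking branch unavailable [AND]: North ABS modulator is inoperative=not, Service line unavailable=occurs → not all inputs occur → does not occur.
Rear circuit down [AND]: Primary pad sensor lost=occurs, Booster is out=occurs → all inputs occur → occurs.
Booster path lost [OR]: Parking branch unavailable=not, #3 master cylinder failed=not, Rear circuit down=occurs → at least one input occurs → occurs.
Front circuit unavailable [AND]: North reservoir malfunctions=not, A wheel cylinder fails=occurs, Emergency proportioning valve degraded=occurs → not all inputs occur → does not occur.
ABS chain lost [AND]: Front circuit unavailable=not, B brake line trips=occurs, #3 ABS modulator 2 malfunctions=occurs, Emergency caliper 2 is out=occurs → not all inputs occur → does not occur.
Braking system failure [AND]: Booster path lost=occurs, ABS chain lost=not, Bleed valve 2 faulted=occurs → not all inputs occur → does not occur.

No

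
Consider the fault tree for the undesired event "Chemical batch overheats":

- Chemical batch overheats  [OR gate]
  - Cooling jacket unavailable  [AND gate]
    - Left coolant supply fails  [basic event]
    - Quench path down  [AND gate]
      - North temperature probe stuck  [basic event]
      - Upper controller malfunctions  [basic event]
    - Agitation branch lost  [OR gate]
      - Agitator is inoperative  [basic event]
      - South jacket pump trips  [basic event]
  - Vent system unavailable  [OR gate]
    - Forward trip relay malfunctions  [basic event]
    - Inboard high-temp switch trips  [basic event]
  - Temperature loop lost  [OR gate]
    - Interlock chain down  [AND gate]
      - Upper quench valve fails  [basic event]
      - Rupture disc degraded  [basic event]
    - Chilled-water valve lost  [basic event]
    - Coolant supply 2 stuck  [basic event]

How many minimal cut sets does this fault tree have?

Quench path down [AND]: one cut set from each child combined → 1 × 1 = 1 cut set(s).
Agitation branch lost [OR]: union of children's cut sets → 2 cut set(s).
Cooling jacket unavailable [AND]: one cut set from each child combined → 1 × 1 × 2 = 2 cut set(s).
Vent system unavailable [OR]: union of children's cut sets → 2 cut set(s).
Interlock chain down [AND]: one cut set from each child combined → 1 × 1 = 1 cut set(s).
Temperature loop lost [OR]: union of children's cut sets → 3 cut set(s).
Chemical batch overheats [OR]: union of children's cut sets → 7 cut set(s).
Minimal cut sets: {Agitator is inoperative, Left coolant supply fails, North temperature probe stuck, Upper controller malfunctions}; {Left coolant supply fails, North temperature probe stuck, South jacket pump trips, Upper controller malfunctions}; {Forward trip relay malfunctions}; {Inboard high-temp switch trips}; {Rupture disc degraded, Upper quench valve fails}; {Chilled-water valve lost}; {Coolant supply 2 stuck}.

7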